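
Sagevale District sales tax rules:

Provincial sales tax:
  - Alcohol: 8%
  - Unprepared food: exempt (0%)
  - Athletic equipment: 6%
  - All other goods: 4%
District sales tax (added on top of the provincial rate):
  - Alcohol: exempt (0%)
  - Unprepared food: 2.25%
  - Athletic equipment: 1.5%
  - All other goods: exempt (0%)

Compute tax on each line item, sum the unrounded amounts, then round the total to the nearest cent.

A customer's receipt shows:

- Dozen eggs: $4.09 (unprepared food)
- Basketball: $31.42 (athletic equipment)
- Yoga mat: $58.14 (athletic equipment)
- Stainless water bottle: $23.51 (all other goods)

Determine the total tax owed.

Dozen eggs $4.09: unprepared food → 0% + 2.25% district = 2.25% → $0.092025
Basketball $31.42: athletic equipment → 6% + 1.5% district = 7.5% → $2.3565
Yoga mat $58.14: athletic equipment → 6% + 1.5% district = 7.5% → $4.3605
Stainless water bottle $23.51: all other goods → 4% + 0% district = 4% → $0.9404
Unrounded tax sum = $7.749425 → $7.75

$7.75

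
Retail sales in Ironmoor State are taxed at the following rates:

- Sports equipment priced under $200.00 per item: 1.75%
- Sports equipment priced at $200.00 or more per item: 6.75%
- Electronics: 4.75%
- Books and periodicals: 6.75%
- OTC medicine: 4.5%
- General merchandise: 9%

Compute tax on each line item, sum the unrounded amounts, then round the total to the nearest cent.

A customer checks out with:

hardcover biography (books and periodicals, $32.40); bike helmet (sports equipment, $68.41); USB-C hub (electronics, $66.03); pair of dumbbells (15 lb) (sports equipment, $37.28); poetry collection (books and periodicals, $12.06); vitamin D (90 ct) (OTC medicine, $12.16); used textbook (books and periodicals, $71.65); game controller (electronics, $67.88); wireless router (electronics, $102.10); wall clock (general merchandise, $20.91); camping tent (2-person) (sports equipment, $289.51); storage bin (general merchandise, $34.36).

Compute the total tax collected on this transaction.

Hardcover biography $32.40: books and periodicals → 6.75% → $2.187
Bike helmet $68.41: sports equipment, under $200.00 → 1.75% → $1.197175
USB-C hub $66.03: electronics → 4.75% → $3.136425
Pair of dumbbells (15 lb) $37.28: sports equipment, under $200.00 → 1.75% → $0.6524
Poetry collection $12.06: books and periodicals → 6.75% → $0.81405
Vitamin D (90 ct) $12.16: OTC medicine → 4.5% → $0.5472
Used textbook $71.65: books and periodicals → 6.75% → $4.836375
Game controller $67.88: electronics → 4.75% → $3.2243
Wireless router $102.10: electronics → 4.75% → $4.84975
Wall clock $20.91: general merchandise → 9% → $1.8819
Camping tent (2-person) $289.51: sports equipment, $200.00 or more → 6.75% → $19.541925
Storage bin $34.36: general merchandise → 9% → $3.0924
Unrounded tax sum = $45.9609 → $45.96

$45.96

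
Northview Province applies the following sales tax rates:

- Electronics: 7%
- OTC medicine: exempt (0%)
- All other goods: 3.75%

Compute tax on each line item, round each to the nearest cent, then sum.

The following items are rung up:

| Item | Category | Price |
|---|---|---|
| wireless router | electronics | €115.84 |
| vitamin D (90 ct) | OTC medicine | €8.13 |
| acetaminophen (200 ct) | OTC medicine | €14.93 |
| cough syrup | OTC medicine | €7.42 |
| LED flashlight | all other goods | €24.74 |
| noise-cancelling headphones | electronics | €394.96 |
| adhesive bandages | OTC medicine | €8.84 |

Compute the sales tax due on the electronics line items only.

€35.76

Wireless router €115.84: electronics → 7% → €8.11
Noise-cancelling headphones €394.96: electronics → 7% → €27.65
Tax on electronics = €8.11 + €27.65 = €35.76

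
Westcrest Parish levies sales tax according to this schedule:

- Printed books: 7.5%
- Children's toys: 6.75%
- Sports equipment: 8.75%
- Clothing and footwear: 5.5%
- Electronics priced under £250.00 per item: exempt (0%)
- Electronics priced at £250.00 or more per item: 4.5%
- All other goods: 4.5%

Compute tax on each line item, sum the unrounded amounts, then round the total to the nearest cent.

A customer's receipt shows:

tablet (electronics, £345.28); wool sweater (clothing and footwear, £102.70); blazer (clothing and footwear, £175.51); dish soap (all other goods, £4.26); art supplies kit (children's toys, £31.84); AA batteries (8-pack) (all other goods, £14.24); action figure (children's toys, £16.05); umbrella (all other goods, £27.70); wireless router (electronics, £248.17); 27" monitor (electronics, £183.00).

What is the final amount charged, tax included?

Tablet £345.28: electronics, £250.00 or more → 4.5% → £15.5376
Wool sweater £102.70: clothing and footwear → 5.5% → £5.6485
Blazer £175.51: clothing and footwear → 5.5% → £9.65305
Dish soap £4.26: all other goods → 4.5% → £0.1917
Art supplies kit £31.84: children's toys → 6.75% → £2.1492
AA batteries (8-pack) £14.24: all other goods → 4.5% → £0.6408
Action figure £16.05: children's toys → 6.75% → £1.083375
Umbrella £27.70: all other goods → 4.5% → £1.2465
Wireless router £248.17: electronics, under £250.00 → 0% → £0.00
27" monitor £183.00: electronics, under £250.00 → 0% → £0.00
Subtotal = £1148.75; unrounded tax = £36.150725 → £36.15; total due = £1184.90

£1184.90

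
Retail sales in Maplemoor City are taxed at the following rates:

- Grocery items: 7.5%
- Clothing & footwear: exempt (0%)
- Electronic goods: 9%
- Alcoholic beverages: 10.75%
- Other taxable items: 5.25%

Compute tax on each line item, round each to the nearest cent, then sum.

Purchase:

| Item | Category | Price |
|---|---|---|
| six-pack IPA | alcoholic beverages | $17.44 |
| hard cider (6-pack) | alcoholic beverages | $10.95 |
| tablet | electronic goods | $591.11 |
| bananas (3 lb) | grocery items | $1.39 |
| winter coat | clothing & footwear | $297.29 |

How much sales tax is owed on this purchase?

Six-pack IPA $17.44: alcoholic beverages → 10.75% → $1.87
Hard cider (6-pack) $10.95: alcoholic beverages → 10.75% → $1.18
Tablet $591.11: electronic goods → 9% → $53.20
Bananas (3 lb) $1.39: grocery items → 7.5% → $0.10
Winter coat $297.29: clothing & footwear → 0% → $0.00
Total tax = $1.87 + $1.18 + $53.20 + $0.10 = $56.35

$56.35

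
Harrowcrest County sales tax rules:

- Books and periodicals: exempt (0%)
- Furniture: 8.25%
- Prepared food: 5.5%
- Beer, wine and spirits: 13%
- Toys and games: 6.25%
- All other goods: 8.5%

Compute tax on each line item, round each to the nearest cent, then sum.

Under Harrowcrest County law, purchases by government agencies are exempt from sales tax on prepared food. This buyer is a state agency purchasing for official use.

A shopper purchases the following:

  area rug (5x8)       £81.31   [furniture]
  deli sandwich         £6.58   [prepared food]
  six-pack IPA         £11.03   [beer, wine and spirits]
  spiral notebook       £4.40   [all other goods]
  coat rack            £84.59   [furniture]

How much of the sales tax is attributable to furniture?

Area rug (5x8) £81.31: furniture → 8.25% → £6.71
Coat rack £84.59: furniture → 8.25% → £6.98
Tax on furniture = £6.71 + £6.98 = £13.69

£13.69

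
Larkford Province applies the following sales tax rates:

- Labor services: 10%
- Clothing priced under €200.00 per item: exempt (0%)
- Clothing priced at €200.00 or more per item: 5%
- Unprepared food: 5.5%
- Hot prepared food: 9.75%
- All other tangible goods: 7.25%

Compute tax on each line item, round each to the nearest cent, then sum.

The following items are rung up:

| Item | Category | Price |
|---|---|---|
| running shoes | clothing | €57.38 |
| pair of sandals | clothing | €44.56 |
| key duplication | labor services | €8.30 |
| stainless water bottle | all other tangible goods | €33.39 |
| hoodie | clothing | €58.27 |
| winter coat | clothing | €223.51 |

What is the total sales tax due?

€14.43

Running shoes €57.38: clothing, under €200.00 → 0% → €0.00
Pair of sandals €44.56: clothing, under €200.00 → 0% → €0.00
Key duplication €8.30: labor services → 10% → €0.83
Stainless water bottle €33.39: all other tangible goods → 7.25% → €2.42
Hoodie €58.27: clothing, under €200.00 → 0% → €0.00
Winter coat €223.51: clothing, €200.00 or more → 5% → €11.18
Total tax = €0.83 + €2.42 + €11.18 = €14.43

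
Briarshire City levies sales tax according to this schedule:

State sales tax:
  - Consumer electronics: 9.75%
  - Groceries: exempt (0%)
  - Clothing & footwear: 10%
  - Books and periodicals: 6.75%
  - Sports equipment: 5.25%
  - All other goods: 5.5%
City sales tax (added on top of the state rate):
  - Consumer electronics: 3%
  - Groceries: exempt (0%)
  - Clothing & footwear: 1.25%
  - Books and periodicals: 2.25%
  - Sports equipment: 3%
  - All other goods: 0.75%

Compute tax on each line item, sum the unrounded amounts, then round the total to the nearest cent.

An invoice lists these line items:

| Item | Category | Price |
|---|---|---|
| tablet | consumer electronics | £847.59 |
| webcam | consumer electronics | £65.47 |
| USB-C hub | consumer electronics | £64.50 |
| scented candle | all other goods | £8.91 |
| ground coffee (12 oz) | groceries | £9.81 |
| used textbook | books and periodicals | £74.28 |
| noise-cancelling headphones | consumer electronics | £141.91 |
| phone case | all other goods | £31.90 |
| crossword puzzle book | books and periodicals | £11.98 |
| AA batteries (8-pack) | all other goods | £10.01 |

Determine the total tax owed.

Tablet £847.59: consumer electronics → 9.75% + 3% city = 12.75% → £108.067725
Webcam £65.47: consumer electronics → 9.75% + 3% city = 12.75% → £8.347425
USB-C hub £64.50: consumer electronics → 9.75% + 3% city = 12.75% → £8.22375
Scented candle £8.91: all other goods → 5.5% + 0.75% city = 6.25% → £0.556875
Ground coffee (12 oz) £9.81: groceries → 0% + 0% city = 0% → £0.00
Used textbook £74.28: books and periodicals → 6.75% + 2.25% city = 9% → £6.6852
Noise-cancelling headphones £141.91: consumer electronics → 9.75% + 3% city = 12.75% → £18.093525
Phone case £31.90: all other goods → 5.5% + 0.75% city = 6.25% → £1.99375
Crossword puzzle book £11.98: books and periodicals → 6.75% + 2.25% city = 9% → £1.0782
AA batteries (8-pack) £10.01: all other goods → 5.5% + 0.75% city = 6.25% → £0.625625
Unrounded tax sum = £153.672075 → £153.67

£153.67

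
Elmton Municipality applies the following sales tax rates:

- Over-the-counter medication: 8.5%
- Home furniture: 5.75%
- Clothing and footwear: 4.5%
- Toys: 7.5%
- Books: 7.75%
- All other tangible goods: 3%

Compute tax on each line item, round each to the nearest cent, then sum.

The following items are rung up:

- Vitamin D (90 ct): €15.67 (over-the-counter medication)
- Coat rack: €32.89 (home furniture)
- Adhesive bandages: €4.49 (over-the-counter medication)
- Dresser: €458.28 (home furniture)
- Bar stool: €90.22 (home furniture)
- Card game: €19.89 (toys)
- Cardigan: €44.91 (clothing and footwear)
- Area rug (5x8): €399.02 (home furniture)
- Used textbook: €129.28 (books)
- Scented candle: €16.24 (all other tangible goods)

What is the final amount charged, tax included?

Vitamin D (90 ct) €15.67: over-the-counter medication → 8.5% → €1.33
Coat rack €32.89: home furniture → 5.75% → €1.89
Adhesive bandages €4.49: over-the-counter medication → 8.5% → €0.38
Dresser €458.28: home furniture → 5.75% → €26.35
Bar stool €90.22: home furniture → 5.75% → €5.19
Card game €19.89: toys → 7.5% → €1.49
Cardigan €44.91: clothing and footwear → 4.5% → €2.02
Area rug (5x8) €399.02: home furniture → 5.75% → €22.94
Used textbook €129.28: books → 7.75% → €10.02
Scented candle €16.24: all other tangible goods → 3% → €0.49
Subtotal = €1210.89; tax = €72.10; total due = €1282.99

€1282.99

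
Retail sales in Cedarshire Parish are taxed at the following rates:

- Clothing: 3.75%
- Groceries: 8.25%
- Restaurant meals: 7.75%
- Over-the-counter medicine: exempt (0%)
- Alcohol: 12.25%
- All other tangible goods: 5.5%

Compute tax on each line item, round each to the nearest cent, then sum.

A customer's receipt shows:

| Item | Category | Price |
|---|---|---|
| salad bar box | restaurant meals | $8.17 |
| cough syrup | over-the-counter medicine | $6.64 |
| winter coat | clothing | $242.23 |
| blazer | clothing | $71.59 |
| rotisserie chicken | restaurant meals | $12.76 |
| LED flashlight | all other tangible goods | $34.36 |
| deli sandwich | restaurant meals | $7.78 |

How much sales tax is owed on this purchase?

$15.87

Salad bar box $8.17: restaurant meals → 7.75% → $0.63
Cough syrup $6.64: over-the-counter medicine → 0% → $0.00
Winter coat $242.23: clothing → 3.75% → $9.08
Blazer $71.59: clothing → 3.75% → $2.68
Rotisserie chicken $12.76: restaurant meals → 7.75% → $0.99
LED flashlight $34.36: all other tangible goods → 5.5% → $1.89
Deli sandwich $7.78: restaurant meals → 7.75% → $0.60
Total tax = $0.63 + $9.08 + $2.68 + $0.99 + $1.89 + $0.60 = $15.87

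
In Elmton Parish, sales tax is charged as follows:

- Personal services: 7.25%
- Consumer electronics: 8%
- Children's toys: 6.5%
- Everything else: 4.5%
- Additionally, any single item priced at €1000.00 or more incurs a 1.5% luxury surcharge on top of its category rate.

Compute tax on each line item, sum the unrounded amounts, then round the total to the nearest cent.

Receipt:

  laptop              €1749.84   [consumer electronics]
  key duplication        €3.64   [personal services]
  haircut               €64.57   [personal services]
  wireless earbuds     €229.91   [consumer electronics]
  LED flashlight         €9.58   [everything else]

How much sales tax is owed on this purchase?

€190.00

Laptop €1749.84: consumer electronics → 8% + 1.5% surcharge = 9.5% → €166.2348
Key duplication €3.64: personal services → 7.25% → €0.2639
Haircut €64.57: personal services → 7.25% → €4.681325
Wireless earbuds €229.91: consumer electronics → 8% → €18.3928
LED flashlight €9.58: everything else → 4.5% → €0.4311
Unrounded tax sum = €190.003925 → €190.00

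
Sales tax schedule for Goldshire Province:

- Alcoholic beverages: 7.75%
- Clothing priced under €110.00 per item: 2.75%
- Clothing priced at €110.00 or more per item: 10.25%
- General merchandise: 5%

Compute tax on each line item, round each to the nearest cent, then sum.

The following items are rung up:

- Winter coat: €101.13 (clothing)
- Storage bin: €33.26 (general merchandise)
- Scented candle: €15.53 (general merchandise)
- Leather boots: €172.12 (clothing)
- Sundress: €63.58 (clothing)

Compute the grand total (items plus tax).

Winter coat €101.13: clothing, under €110.00 → 2.75% → €2.78
Storage bin €33.26: general merchandise → 5% → €1.66
Scented candle €15.53: general merchandise → 5% → €0.78
Leather boots €172.12: clothing, €110.00 or more → 10.25% → €17.64
Sundress €63.58: clothing, under €110.00 → 2.75% → €1.75
Subtotal = €385.62; tax = €24.61; total due = €410.23

€410.23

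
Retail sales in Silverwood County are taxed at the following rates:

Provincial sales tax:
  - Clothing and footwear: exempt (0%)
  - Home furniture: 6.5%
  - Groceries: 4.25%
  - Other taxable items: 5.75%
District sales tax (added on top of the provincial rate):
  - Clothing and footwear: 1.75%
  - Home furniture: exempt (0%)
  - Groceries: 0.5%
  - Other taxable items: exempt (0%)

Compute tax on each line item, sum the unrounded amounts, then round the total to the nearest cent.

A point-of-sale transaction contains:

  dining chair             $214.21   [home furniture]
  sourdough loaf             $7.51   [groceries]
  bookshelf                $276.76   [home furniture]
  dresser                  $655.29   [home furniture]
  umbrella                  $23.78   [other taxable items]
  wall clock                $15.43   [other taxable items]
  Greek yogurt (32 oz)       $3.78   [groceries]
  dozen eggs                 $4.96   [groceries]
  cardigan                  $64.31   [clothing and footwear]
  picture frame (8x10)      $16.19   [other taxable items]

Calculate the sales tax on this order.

$79.59

Dining chair $214.21: home furniture → 6.5% + 0% district = 6.5% → $13.92365
Sourdough loaf $7.51: groceries → 4.25% + 0.5% district = 4.75% → $0.356725
Bookshelf $276.76: home furniture → 6.5% + 0% district = 6.5% → $17.9894
Dresser $655.29: home furniture → 6.5% + 0% district = 6.5% → $42.59385
Umbrella $23.78: other taxable items → 5.75% + 0% district = 5.75% → $1.36735
Wall clock $15.43: other taxable items → 5.75% + 0% district = 5.75% → $0.887225
Greek yogurt (32 oz) $3.78: groceries → 4.25% + 0.5% district = 4.75% → $0.17955
Dozen eggs $4.96: groceries → 4.25% + 0.5% district = 4.75% → $0.2356
Cardigan $64.31: clothing and footwear → 0% + 1.75% district = 1.75% → $1.125425
Picture frame (8x10) $16.19: other taxable items → 5.75% + 0% district = 5.75% → $0.930925
Unrounded tax sum = $79.5897 → $79.59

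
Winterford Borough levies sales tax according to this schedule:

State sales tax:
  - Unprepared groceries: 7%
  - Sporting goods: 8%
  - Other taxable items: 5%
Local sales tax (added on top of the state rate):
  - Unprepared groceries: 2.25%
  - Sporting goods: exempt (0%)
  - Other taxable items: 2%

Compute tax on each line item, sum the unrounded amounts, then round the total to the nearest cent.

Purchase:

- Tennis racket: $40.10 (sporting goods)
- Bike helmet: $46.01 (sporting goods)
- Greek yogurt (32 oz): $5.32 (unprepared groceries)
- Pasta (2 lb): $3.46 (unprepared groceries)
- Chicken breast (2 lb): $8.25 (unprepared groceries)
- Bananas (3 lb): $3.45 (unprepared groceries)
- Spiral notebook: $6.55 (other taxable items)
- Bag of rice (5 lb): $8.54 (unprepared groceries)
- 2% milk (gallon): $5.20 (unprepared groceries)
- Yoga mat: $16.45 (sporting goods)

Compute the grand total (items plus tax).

Tennis racket $40.10: sporting goods → 8% + 0% local = 8% → $3.208
Bike helmet $46.01: sporting goods → 8% + 0% local = 8% → $3.6808
Greek yogurt (32 oz) $5.32: unprepared groceries → 7% + 2.25% local = 9.25% → $0.4921
Pasta (2 lb) $3.46: unprepared groceries → 7% + 2.25% local = 9.25% → $0.32005
Chicken breast (2 lb) $8.25: unprepared groceries → 7% + 2.25% local = 9.25% → $0.763125
Bananas (3 lb) $3.45: unprepared groceries → 7% + 2.25% local = 9.25% → $0.319125
Spiral notebook $6.55: other taxable items → 5% + 2% local = 7% → $0.4585
Bag of rice (5 lb) $8.54: unprepared groceries → 7% + 2.25% local = 9.25% → $0.78995
2% milk (gallon) $5.20: unprepared groceries → 7% + 2.25% local = 9.25% → $0.481
Yoga mat $16.45: sporting goods → 8% + 0% local = 8% → $1.316
Subtotal = $143.33; unrounded tax = $11.82865 → $11.83; total due = $155.16

$155.16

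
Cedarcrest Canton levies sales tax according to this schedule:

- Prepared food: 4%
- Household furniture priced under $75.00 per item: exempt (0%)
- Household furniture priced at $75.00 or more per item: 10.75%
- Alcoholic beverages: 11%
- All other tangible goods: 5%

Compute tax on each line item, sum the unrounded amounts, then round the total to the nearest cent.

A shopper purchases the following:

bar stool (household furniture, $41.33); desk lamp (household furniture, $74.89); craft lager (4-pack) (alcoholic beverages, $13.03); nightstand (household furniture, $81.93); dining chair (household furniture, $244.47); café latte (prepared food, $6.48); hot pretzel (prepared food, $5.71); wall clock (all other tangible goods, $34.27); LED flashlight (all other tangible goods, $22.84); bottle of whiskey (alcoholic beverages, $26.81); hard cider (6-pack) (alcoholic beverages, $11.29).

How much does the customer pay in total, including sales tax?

$607.11

Bar stool $41.33: household furniture, under $75.00 → 0% → $0.00
Desk lamp $74.89: household furniture, under $75.00 → 0% → $0.00
Craft lager (4-pack) $13.03: alcoholic beverages → 11% → $1.4333
Nightstand $81.93: household furniture, $75.00 or more → 10.75% → $8.807475
Dining chair $244.47: household furniture, $75.00 or more → 10.75% → $26.280525
Café latte $6.48: prepared food → 4% → $0.2592
Hot pretzel $5.71: prepared food → 4% → $0.2284
Wall clock $34.27: all other tangible goods → 5% → $1.7135
LED flashlight $22.84: all other tangible goods → 5% → $1.142
Bottle of whiskey $26.81: alcoholic beverages → 11% → $2.9491
Hard cider (6-pack) $11.29: alcoholic beverages → 11% → $1.2419
Subtotal = $563.05; unrounded tax = $44.0554 → $44.06; total due = $607.11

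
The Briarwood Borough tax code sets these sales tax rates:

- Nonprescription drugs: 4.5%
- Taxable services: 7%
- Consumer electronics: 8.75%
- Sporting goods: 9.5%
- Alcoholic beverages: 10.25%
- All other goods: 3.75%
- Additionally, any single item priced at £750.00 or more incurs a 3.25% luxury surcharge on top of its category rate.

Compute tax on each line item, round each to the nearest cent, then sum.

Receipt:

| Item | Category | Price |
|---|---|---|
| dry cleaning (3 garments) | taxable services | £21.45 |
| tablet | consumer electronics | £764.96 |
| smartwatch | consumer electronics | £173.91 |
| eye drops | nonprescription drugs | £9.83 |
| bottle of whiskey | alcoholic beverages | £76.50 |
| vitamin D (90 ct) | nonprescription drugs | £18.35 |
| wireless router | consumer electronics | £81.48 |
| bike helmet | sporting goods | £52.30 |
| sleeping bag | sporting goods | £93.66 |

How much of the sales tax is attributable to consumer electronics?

£114.15

Tablet £764.96: consumer electronics → 8.75% + 3.25% surcharge = 12% → £91.80
Smartwatch £173.91: consumer electronics → 8.75% → £15.22
Wireless router £81.48: consumer electronics → 8.75% → £7.13
Tax on consumer electronics = £91.80 + £15.22 + £7.13 = £114.15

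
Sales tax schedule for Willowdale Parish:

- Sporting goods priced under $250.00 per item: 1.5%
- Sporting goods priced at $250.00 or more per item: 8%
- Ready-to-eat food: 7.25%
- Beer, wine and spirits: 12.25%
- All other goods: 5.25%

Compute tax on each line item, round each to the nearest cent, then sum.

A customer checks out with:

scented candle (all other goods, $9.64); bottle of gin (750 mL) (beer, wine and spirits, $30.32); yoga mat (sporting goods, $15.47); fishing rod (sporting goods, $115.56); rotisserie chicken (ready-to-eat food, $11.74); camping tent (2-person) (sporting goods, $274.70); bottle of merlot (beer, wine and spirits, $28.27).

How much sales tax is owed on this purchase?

Scented candle $9.64: all other goods → 5.25% → $0.51
Bottle of gin (750 mL) $30.32: beer, wine and spirits → 12.25% → $3.71
Yoga mat $15.47: sporting goods, under $250.00 → 1.5% → $0.23
Fishing rod $115.56: sporting goods, under $250.00 → 1.5% → $1.73
Rotisserie chicken $11.74: ready-to-eat food → 7.25% → $0.85
Camping tent (2-person) $274.70: sporting goods, $250.00 or more → 8% → $21.98
Bottle of merlot $28.27: beer, wine and spirits → 12.25% → $3.46
Total tax = $0.51 + $3.71 + $0.23 + $1.73 + $0.85 + $21.98 + $3.46 = $32.47

$32.47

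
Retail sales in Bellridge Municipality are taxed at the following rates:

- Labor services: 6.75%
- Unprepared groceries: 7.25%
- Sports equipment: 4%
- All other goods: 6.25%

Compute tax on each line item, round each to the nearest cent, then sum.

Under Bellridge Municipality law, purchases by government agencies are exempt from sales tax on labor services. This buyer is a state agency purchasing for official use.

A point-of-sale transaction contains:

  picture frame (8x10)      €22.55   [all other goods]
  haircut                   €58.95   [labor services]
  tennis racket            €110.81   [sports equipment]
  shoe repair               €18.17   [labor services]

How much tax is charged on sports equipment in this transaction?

€4.43

Tennis racket €110.81: sports equipment → 4% → €4.43
Tax on sports equipment = €4.43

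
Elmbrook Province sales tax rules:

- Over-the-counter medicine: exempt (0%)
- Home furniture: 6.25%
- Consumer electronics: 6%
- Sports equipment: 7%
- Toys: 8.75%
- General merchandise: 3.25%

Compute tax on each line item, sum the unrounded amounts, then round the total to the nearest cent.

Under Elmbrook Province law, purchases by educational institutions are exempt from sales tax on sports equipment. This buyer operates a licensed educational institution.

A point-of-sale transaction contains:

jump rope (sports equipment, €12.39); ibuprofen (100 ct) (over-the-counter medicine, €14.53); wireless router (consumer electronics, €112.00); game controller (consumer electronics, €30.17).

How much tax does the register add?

Jump rope €12.39: sports equipment, buyer-exempt → 0% → €0.00
Ibuprofen (100 ct) €14.53: over-the-counter medicine → 0% → €0.00
Wireless router €112.00: consumer electronics → 6% → €6.72
Game controller €30.17: consumer electronics → 6% → €1.8102
Unrounded tax sum = €8.5302 → €8.53

€8.53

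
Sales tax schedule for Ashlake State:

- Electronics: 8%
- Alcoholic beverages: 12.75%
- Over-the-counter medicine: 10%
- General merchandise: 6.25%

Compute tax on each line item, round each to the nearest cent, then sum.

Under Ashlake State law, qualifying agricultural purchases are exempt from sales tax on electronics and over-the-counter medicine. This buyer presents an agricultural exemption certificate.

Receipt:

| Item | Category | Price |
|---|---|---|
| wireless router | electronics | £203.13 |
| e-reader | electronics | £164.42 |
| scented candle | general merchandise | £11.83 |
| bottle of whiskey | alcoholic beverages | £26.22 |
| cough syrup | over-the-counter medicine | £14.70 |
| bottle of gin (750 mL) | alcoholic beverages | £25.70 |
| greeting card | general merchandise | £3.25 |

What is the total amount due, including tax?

Wireless router £203.13: electronics, buyer-exempt → 0% → £0.00
E-reader £164.42: electronics, buyer-exempt → 0% → £0.00
Scented candle £11.83: general merchandise → 6.25% → £0.74
Bottle of whiskey £26.22: alcoholic beverages → 12.75% → £3.34
Cough syrup £14.70: over-the-counter medicine, buyer-exempt → 0% → £0.00
Bottle of gin (750 mL) £25.70: alcoholic beverages → 12.75% → £3.28
Greeting card £3.25: general merchandise → 6.25% → £0.20
Subtotal = £449.25; tax = £7.56; total due = £456.81

£456.81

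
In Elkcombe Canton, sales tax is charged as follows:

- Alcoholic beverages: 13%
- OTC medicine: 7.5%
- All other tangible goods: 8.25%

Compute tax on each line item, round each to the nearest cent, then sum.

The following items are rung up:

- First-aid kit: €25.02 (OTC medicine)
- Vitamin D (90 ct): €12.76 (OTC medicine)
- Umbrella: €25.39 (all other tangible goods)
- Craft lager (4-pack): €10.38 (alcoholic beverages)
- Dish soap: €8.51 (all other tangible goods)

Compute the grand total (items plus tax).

€89.04

First-aid kit €25.02: OTC medicine → 7.5% → €1.88
Vitamin D (90 ct) €12.76: OTC medicine → 7.5% → €0.96
Umbrella €25.39: all other tangible goods → 8.25% → €2.09
Craft lager (4-pack) €10.38: alcoholic beverages → 13% → €1.35
Dish soap €8.51: all other tangible goods → 8.25% → €0.70
Subtotal = €82.06; tax = €6.98; total due = €89.04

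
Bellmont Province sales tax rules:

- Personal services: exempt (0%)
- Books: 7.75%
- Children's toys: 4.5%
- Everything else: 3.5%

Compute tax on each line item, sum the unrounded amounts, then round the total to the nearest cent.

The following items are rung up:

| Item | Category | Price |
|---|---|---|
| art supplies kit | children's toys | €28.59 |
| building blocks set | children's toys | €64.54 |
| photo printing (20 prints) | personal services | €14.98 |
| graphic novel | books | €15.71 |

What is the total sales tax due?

€5.41

Art supplies kit €28.59: children's toys → 4.5% → €1.28655
Building blocks set €64.54: children's toys → 4.5% → €2.9043
Photo printing (20 prints) €14.98: personal services → 0% → €0.00
Graphic novel €15.71: books → 7.75% → €1.217525
Unrounded tax sum = €5.408375 → €5.41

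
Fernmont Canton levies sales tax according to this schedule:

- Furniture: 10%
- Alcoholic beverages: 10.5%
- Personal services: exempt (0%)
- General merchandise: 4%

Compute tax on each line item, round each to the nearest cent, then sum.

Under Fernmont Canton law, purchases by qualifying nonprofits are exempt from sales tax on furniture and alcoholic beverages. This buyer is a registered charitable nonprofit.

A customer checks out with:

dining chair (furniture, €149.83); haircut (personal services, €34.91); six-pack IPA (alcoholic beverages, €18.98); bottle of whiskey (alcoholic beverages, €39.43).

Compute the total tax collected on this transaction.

€0.00

Dining chair €149.83: furniture, buyer-exempt → 0% → €0.00
Haircut €34.91: personal services → 0% → €0.00
Six-pack IPA €18.98: alcoholic beverages, buyer-exempt → 0% → €0.00
Bottle of whiskey €39.43: alcoholic beverages, buyer-exempt → 0% → €0.00
Total tax = €0.00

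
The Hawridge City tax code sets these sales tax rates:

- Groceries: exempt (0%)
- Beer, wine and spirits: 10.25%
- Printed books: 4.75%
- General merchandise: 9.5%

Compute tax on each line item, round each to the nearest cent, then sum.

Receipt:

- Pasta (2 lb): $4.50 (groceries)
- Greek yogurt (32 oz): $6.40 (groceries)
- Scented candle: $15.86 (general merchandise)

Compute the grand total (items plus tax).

Pasta (2 lb) $4.50: groceries → 0% → $0.00
Greek yogurt (32 oz) $6.40: groceries → 0% → $0.00
Scented candle $15.86: general merchandise → 9.5% → $1.51
Subtotal = $26.76; tax = $1.51; total due = $28.27

$28.27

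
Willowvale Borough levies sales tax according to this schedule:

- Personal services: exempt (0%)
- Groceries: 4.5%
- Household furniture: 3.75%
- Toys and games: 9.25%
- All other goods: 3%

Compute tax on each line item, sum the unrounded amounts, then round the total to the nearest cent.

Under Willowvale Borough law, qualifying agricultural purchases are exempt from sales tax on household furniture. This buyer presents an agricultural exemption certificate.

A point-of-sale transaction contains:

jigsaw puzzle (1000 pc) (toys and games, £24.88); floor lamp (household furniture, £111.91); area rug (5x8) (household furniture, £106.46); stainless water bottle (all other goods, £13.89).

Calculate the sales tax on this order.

Jigsaw puzzle (1000 pc) £24.88: toys and games → 9.25% → £2.3014
Floor lamp £111.91: household furniture, buyer-exempt → 0% → £0.00
Area rug (5x8) £106.46: household furniture, buyer-exempt → 0% → £0.00
Stainless water bottle £13.89: all other goods → 3% → £0.4167
Unrounded tax sum = £2.7181 → £2.72

£2.72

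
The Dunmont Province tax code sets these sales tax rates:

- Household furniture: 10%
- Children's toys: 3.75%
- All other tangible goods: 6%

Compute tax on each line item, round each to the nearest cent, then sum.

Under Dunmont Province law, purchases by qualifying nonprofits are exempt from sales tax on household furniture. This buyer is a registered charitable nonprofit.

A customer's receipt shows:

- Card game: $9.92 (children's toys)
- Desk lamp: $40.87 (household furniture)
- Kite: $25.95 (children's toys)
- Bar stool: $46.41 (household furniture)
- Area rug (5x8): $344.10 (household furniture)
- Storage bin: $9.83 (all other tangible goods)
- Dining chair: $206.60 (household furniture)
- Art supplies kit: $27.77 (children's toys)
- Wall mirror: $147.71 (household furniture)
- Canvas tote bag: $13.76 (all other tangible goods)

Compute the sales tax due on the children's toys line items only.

$2.38

Card game $9.92: children's toys → 3.75% → $0.37
Kite $25.95: children's toys → 3.75% → $0.97
Art supplies kit $27.77: children's toys → 3.75% → $1.04
Tax on children's toys = $0.37 + $0.97 + $1.04 = $2.38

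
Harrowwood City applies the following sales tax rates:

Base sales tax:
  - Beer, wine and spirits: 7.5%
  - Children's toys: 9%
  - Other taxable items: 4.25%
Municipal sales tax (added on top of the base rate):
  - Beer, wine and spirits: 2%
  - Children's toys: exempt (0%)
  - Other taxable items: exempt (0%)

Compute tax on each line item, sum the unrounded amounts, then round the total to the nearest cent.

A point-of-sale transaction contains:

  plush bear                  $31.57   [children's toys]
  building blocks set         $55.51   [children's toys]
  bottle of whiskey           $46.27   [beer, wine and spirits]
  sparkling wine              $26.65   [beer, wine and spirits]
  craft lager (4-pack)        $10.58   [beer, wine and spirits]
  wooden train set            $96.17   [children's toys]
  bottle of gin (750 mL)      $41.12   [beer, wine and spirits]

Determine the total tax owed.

Plush bear $31.57: children's toys → 9% + 0% municipal = 9% → $2.8413
Building blocks set $55.51: children's toys → 9% + 0% municipal = 9% → $4.9959
Bottle of whiskey $46.27: beer, wine and spirits → 7.5% + 2% municipal = 9.5% → $4.39565
Sparkling wine $26.65: beer, wine and spirits → 7.5% + 2% municipal = 9.5% → $2.53175
Craft lager (4-pack) $10.58: beer, wine and spirits → 7.5% + 2% municipal = 9.5% → $1.0051
Wooden train set $96.17: children's toys → 9% + 0% municipal = 9% → $8.6553
Bottle of gin (750 mL) $41.12: beer, wine and spirits → 7.5% + 2% municipal = 9.5% → $3.9064
Unrounded tax sum = $28.3314 → $28.33

$28.33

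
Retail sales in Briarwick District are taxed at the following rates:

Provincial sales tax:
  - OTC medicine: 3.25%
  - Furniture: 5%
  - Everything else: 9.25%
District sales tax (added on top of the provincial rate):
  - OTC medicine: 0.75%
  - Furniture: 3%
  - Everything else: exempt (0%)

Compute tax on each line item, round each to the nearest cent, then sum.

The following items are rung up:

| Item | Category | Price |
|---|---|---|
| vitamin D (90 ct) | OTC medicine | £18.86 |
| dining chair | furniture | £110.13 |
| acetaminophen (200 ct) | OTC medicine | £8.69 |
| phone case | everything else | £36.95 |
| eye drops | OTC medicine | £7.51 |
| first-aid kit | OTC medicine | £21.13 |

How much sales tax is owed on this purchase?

£14.48

Vitamin D (90 ct) £18.86: OTC medicine → 3.25% + 0.75% district = 4% → £0.75
Dining chair £110.13: furniture → 5% + 3% district = 8% → £8.81
Acetaminophen (200 ct) £8.69: OTC medicine → 3.25% + 0.75% district = 4% → £0.35
Phone case £36.95: everything else → 9.25% + 0% district = 9.25% → £3.42
Eye drops £7.51: OTC medicine → 3.25% + 0.75% district = 4% → £0.30
First-aid kit £21.13: OTC medicine → 3.25% + 0.75% district = 4% → £0.85
Total tax = £0.75 + £8.81 + £0.35 + £3.42 + £0.30 + £0.85 = £14.48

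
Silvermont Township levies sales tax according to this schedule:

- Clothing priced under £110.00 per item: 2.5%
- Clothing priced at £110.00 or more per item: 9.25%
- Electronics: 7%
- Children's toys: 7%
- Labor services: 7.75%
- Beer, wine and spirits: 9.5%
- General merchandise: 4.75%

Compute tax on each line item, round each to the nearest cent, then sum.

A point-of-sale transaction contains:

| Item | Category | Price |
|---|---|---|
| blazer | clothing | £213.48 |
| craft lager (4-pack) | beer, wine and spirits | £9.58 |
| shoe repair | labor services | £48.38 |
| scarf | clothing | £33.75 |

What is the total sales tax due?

£25.25

Blazer £213.48: clothing, £110.00 or more → 9.25% → £19.75
Craft lager (4-pack) £9.58: beer, wine and spirits → 9.5% → £0.91
Shoe repair £48.38: labor services → 7.75% → £3.75
Scarf £33.75: clothing, under £110.00 → 2.5% → £0.84
Total tax = £19.75 + £0.91 + £3.75 + £0.84 = £25.25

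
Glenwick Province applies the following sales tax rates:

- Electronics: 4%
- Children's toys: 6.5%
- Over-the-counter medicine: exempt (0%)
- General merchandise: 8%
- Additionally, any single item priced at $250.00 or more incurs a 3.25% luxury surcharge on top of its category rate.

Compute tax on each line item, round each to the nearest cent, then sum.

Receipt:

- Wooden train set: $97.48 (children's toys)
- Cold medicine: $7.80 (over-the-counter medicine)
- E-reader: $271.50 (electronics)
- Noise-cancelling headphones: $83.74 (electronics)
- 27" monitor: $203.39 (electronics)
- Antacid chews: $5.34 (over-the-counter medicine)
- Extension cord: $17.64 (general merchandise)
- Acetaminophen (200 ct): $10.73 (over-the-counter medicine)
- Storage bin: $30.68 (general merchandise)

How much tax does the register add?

Wooden train set $97.48: children's toys → 6.5% → $6.34
Cold medicine $7.80: over-the-counter medicine → 0% → $0.00
E-reader $271.50: electronics → 4% + 3.25% surcharge = 7.25% → $19.68
Noise-cancelling headphones $83.74: electronics → 4% → $3.35
27" monitor $203.39: electronics → 4% → $8.14
Antacid chews $5.34: over-the-counter medicine → 0% → $0.00
Extension cord $17.64: general merchandise → 8% → $1.41
Acetaminophen (200 ct) $10.73: over-the-counter medicine → 0% → $0.00
Storage bin $30.68: general merchandise → 8% → $2.45
Total tax = $6.34 + $19.68 + $3.35 + $8.14 + $1.41 + $2.45 = $41.37

$41.37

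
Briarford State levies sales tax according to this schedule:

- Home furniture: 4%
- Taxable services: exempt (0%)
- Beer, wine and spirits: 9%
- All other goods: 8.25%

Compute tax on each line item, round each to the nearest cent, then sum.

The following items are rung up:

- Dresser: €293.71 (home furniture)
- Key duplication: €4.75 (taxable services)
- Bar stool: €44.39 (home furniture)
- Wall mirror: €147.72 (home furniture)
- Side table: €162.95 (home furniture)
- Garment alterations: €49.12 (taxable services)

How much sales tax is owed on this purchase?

€25.96

Dresser €293.71: home furniture → 4% → €11.75
Key duplication €4.75: taxable services → 0% → €0.00
Bar stool €44.39: home furniture → 4% → €1.78
Wall mirror €147.72: home furniture → 4% → €5.91
Side table €162.95: home furniture → 4% → €6.52
Garment alterations €49.12: taxable services → 0% → €0.00
Total tax = €11.75 + €1.78 + €5.91 + €6.52 = €25.96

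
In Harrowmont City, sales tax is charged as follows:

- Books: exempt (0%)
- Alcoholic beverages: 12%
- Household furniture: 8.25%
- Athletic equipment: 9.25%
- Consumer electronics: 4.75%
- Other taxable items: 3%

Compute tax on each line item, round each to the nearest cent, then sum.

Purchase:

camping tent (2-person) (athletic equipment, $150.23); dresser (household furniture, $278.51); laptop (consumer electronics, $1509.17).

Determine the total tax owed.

$108.57

Camping tent (2-person) $150.23: athletic equipment → 9.25% → $13.90
Dresser $278.51: household furniture → 8.25% → $22.98
Laptop $1509.17: consumer electronics → 4.75% → $71.69
Total tax = $13.90 + $22.98 + $71.69 = $108.57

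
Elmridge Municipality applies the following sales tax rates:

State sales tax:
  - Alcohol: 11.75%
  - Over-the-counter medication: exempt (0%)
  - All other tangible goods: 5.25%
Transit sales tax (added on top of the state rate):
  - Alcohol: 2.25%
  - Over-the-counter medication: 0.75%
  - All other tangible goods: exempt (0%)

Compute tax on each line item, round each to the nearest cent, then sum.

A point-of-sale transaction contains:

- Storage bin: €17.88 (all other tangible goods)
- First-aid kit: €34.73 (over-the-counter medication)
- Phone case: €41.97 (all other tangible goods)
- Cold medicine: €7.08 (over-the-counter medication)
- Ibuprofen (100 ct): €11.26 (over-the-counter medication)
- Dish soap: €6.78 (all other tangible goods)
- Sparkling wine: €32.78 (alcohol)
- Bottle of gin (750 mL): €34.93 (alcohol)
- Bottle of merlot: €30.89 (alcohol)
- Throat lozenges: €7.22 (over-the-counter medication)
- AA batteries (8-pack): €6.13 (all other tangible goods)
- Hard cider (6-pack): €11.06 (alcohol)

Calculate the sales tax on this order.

€19.61

Storage bin €17.88: all other tangible goods → 5.25% + 0% transit = 5.25% → €0.94
First-aid kit €34.73: over-the-counter medication → 0% + 0.75% transit = 0.75% → €0.26
Phone case €41.97: all other tangible goods → 5.25% + 0% transit = 5.25% → €2.20
Cold medicine €7.08: over-the-counter medication → 0% + 0.75% transit = 0.75% → €0.05
Ibuprofen (100 ct) €11.26: over-the-counter medication → 0% + 0.75% transit = 0.75% → €0.08
Dish soap €6.78: all other tangible goods → 5.25% + 0% transit = 5.25% → €0.36
Sparkling wine €32.78: alcohol → 11.75% + 2.25% transit = 14% → €4.59
Bottle of gin (750 mL) €34.93: alcohol → 11.75% + 2.25% transit = 14% → €4.89
Bottle of merlot €30.89: alcohol → 11.75% + 2.25% transit = 14% → €4.32
Throat lozenges €7.22: over-the-counter medication → 0% + 0.75% transit = 0.75% → €0.05
AA batteries (8-pack) €6.13: all other tangible goods → 5.25% + 0% transit = 5.25% → €0.32
Hard cider (6-pack) €11.06: alcohol → 11.75% + 2.25% transit = 14% → €1.55
Total tax = €0.94 + €0.26 + €2.20 + €0.05 + €0.08 + €0.36 + €4.59 + €4.89 + €4.32 + €0.05 + €0.32 + €1.55 = €19.61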